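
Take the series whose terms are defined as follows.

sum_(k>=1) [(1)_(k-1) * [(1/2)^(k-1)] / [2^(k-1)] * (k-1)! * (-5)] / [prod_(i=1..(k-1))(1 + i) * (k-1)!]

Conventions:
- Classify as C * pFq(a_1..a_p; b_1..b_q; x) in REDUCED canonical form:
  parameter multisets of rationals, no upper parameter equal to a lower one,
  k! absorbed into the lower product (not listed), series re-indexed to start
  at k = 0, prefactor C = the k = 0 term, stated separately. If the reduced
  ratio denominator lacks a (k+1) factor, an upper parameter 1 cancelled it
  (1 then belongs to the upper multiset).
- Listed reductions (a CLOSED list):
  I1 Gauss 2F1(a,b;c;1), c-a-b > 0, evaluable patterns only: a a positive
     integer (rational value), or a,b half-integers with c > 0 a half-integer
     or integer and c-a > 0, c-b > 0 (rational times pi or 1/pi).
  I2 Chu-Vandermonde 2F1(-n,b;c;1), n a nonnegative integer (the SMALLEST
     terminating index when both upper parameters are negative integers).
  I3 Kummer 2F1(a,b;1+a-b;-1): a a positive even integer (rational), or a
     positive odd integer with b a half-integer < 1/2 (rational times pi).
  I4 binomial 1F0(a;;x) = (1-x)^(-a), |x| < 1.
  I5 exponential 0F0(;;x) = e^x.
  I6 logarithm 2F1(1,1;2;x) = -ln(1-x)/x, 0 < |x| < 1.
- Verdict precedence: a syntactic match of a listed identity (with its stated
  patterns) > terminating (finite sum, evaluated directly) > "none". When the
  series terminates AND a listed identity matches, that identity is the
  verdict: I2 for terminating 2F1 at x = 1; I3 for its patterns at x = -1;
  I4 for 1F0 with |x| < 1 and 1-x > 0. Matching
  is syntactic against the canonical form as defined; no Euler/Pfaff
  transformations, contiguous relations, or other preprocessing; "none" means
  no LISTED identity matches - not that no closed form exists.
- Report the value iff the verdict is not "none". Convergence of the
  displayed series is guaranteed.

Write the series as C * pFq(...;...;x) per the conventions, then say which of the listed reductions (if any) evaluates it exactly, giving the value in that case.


With C = -5: the canonical form is 2F1(1, 1; 2; 1/4). Verdict: the logarithmic series (I6) matches (the logarithm: parameters (1,1;2), x = 1/4). Hence: 20 * ln(3/4).

Key step: from the first term -5: the lower running product (C = -5) is a rising factorial.
Consecutive-term ratio: r(k) = (1/4) * (k+1) (k+1) / [(k+2) (k+1)] - rational in k, leading ratio (1/4); with t_0 = -5, classification follows.


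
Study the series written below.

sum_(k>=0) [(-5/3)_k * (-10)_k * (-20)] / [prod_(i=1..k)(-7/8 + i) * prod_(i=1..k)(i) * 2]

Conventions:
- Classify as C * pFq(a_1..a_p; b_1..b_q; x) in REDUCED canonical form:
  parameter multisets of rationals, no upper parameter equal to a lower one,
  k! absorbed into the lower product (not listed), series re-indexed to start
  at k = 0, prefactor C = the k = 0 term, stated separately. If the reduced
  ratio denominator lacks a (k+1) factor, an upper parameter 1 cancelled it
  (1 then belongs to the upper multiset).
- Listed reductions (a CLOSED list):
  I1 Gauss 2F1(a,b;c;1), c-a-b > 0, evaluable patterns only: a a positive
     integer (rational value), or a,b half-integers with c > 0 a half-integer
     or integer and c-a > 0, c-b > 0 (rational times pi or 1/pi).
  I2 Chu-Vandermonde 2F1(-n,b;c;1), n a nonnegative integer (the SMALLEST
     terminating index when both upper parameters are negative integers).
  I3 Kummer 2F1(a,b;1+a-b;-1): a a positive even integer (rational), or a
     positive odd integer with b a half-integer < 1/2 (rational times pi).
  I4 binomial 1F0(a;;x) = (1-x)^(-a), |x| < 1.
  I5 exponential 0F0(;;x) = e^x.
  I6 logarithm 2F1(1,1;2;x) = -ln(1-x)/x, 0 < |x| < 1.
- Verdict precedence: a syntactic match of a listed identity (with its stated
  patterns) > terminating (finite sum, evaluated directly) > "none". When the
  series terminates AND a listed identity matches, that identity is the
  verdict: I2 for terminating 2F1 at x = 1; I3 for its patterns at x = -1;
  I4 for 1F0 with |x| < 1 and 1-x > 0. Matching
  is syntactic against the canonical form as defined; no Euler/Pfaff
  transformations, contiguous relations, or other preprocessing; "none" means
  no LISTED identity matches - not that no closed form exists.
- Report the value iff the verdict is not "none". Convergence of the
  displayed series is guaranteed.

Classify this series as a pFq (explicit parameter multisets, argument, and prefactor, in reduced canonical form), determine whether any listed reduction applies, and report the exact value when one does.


x = 1 here; the reduced form reads 2F1, upper {-10, -5/3}, lower {1/8}, C = -10. Verdict: the Chu-Vandermonde identity I2 applies (terminating 2F1 at x = 1 with n = 10, b = -5/3, c = 1/8). Sum: -1101756273041678/271993098123.

Structural cue: t_0 = -10 here, and the lower running product (C = -10, x = 1) is a rising factorial.
Consecutive-term ratio: r(k) = 1 * (k-10) (k-5/3) / [(k+1/8) (k+1)] - rational; roots negated = parameters, x = 1, C = -10.


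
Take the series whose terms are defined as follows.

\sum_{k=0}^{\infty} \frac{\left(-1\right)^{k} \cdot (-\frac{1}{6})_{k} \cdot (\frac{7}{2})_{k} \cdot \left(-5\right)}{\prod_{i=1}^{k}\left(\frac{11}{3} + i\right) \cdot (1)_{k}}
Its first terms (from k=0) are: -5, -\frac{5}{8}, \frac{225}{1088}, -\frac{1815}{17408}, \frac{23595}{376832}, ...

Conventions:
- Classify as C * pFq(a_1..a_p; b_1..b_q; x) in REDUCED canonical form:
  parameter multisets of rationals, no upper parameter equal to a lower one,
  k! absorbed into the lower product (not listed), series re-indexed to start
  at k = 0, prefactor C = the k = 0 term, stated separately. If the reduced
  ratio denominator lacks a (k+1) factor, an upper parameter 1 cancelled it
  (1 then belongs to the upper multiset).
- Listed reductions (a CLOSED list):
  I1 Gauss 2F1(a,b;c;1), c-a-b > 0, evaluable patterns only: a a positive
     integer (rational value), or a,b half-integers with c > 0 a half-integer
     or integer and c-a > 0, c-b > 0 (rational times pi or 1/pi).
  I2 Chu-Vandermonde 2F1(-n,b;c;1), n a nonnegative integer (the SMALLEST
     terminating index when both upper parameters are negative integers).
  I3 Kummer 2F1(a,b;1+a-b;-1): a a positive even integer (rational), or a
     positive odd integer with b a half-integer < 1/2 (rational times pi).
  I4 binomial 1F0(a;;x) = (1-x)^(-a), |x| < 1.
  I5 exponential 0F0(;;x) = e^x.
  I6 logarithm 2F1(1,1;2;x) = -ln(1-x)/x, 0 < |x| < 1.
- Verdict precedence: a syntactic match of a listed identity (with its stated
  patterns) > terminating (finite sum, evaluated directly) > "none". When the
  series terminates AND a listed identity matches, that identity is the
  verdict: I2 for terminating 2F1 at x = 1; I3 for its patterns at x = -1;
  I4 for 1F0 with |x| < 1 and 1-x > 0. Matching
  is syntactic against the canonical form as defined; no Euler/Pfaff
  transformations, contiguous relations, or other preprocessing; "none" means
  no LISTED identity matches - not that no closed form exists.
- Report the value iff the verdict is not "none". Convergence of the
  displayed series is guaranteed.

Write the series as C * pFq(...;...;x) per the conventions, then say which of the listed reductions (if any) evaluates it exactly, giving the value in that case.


Classification (C = -5): 2F1 with upper {-\frac{1}{6}, \frac{7}{2}}, lower {\frac{14}{3}}, argument x = -1. Verdict: none. No listed pattern accepts 2F1(-\frac{1}{6}, \frac{7}{2}; \frac{14}{3}; -1).

First insight: from the first term -5: (1)_k (C = -5, x = -1) is k! itself.
Step ratio: r(k) = -1 * (k-\frac{1}{6}) (k+\frac{7}{2}) / [(k+\frac{14}{3}) (k+1)] - rational in k. x = -1; t_0 = -5; negate the roots.


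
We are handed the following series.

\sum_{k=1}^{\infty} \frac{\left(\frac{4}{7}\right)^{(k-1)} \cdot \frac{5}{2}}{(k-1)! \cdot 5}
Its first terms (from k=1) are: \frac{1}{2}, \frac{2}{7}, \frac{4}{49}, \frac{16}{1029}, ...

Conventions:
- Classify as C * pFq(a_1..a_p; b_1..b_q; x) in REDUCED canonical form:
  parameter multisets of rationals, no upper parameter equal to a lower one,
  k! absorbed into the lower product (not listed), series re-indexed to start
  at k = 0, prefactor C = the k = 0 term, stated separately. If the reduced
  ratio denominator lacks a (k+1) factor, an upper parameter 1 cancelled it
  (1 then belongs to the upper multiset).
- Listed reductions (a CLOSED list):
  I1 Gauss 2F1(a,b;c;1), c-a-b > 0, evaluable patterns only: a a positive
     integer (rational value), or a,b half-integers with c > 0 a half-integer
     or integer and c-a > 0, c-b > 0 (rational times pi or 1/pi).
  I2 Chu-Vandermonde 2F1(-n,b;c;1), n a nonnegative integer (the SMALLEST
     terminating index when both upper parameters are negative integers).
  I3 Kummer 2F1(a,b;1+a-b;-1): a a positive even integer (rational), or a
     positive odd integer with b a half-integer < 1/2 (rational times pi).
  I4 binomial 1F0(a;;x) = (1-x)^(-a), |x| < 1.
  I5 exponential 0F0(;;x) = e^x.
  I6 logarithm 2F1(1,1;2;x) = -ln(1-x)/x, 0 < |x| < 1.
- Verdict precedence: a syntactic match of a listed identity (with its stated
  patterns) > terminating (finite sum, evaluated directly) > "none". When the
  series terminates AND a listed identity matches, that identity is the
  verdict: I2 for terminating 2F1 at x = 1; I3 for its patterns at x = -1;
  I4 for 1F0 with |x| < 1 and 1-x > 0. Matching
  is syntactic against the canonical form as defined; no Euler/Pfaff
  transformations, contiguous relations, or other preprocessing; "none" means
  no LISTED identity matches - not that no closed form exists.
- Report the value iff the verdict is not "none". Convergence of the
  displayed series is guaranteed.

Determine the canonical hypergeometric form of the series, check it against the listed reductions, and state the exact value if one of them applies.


The tell: t_0 being \frac{1}{2}, the constant factors (C = 1/2) combine into one prefactor.
Step ratio: r(k) = \frac{4}{7} * 1 / [(k+1)] - rational in k. x = \frac{4}{7}; t_0 = \frac{1}{2}; negate the roots.

With C = \frac{1}{2}: the canonical form is 0F0(-; -; \frac{4}{7}). Verdict: this is the exponential series (I5) (the 0F0 exponential series at x = \frac{4}{7}). Value: \frac{1}{2} \cdot e^{\frac{4}{7}}.


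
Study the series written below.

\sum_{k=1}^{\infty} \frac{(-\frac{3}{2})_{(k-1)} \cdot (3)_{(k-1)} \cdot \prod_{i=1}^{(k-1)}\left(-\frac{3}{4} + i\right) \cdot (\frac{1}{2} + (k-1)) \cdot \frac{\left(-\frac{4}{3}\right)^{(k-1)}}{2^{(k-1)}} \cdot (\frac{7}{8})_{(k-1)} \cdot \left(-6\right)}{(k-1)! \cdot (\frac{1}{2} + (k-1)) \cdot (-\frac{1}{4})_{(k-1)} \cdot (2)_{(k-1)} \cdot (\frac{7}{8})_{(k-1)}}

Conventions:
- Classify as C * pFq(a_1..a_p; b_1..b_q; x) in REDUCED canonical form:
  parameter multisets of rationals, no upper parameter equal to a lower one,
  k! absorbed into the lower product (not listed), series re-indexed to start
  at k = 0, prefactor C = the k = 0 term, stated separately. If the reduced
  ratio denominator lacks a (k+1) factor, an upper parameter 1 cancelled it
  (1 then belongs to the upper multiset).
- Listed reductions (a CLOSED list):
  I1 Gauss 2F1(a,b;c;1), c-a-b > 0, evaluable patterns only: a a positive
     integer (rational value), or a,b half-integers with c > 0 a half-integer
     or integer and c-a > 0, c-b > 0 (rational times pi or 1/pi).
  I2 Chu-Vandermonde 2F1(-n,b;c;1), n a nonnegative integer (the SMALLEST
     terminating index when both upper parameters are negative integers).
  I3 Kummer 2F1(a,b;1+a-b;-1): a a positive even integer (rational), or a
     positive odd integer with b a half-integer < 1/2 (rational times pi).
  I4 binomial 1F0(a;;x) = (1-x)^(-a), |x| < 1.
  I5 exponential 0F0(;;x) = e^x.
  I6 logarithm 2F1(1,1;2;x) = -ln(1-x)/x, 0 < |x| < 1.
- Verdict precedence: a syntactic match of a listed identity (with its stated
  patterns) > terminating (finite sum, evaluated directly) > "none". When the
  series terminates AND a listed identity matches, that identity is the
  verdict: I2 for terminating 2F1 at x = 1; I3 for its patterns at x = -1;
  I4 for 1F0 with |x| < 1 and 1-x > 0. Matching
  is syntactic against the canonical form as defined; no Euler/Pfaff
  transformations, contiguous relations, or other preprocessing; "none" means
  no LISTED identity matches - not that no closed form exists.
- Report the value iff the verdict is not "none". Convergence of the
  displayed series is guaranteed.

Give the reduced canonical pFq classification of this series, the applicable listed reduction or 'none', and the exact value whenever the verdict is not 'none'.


x = -\frac{2}{3} here; the reduced form reads 3F2, upper {-\frac{3}{2}, \frac{1}{4}, 3}, lower {-\frac{1}{4}, 2}, C = -6. Verdict: none here - no I1-I6 shape fits x = -\frac{2}{3} with lower {-\frac{1}{4}, 2}.

First insight: t_0 = -6 here, and the two k-th powers (prefactor -6) combine into one argument.
Consecutive-term ratio: r(k) = -\frac{2}{3} * (k-\frac{3}{2}) (k+\frac{1}{4}) (k+3) / [(k-\frac{1}{4}) (k+2) (k+1)] ; factor over Q: parameters, x = -\frac{2}{3}, and C = -6.


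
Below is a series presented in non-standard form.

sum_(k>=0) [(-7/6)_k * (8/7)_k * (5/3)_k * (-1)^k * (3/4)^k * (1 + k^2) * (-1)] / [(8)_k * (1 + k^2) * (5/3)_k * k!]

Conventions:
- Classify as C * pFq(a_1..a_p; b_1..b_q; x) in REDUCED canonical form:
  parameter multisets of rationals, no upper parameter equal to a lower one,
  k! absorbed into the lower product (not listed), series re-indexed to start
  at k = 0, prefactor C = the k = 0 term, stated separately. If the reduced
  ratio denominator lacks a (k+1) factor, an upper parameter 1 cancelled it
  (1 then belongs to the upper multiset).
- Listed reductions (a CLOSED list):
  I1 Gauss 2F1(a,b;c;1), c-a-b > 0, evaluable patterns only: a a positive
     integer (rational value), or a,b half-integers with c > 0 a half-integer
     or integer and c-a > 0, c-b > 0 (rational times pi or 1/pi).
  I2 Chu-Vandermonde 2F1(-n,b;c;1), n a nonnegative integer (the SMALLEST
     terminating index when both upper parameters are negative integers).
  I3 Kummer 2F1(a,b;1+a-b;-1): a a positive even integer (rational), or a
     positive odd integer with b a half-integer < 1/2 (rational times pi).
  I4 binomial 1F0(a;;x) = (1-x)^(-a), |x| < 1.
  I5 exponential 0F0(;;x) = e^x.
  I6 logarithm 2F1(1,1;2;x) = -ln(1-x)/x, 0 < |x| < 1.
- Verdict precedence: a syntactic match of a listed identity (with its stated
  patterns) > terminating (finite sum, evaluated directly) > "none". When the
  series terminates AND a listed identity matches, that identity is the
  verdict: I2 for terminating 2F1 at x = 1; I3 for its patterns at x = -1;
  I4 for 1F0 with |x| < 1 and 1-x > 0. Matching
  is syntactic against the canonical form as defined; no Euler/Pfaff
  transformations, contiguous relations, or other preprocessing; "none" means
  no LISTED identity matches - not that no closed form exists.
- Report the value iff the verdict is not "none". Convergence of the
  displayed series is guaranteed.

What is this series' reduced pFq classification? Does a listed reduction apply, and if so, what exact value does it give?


This is -1 * 2F1(-7/6, 8/7; 8; -3/4) in reduced canonical form. Verdict: none (x = -3/4): each listed identity misses the multisets {-7/6, 8/7} ; {8}.

Key observation: from the first term -1: the (-1)^k factor (prefactor -1) folds into the argument's sign.
Adjacent-term ratio: r(k) = (-3/4) * (k-7/6) (k+8/7) / [(k+8) (k+1)] - rational; roots negated = parameters, x = (-3/4), C = -1.


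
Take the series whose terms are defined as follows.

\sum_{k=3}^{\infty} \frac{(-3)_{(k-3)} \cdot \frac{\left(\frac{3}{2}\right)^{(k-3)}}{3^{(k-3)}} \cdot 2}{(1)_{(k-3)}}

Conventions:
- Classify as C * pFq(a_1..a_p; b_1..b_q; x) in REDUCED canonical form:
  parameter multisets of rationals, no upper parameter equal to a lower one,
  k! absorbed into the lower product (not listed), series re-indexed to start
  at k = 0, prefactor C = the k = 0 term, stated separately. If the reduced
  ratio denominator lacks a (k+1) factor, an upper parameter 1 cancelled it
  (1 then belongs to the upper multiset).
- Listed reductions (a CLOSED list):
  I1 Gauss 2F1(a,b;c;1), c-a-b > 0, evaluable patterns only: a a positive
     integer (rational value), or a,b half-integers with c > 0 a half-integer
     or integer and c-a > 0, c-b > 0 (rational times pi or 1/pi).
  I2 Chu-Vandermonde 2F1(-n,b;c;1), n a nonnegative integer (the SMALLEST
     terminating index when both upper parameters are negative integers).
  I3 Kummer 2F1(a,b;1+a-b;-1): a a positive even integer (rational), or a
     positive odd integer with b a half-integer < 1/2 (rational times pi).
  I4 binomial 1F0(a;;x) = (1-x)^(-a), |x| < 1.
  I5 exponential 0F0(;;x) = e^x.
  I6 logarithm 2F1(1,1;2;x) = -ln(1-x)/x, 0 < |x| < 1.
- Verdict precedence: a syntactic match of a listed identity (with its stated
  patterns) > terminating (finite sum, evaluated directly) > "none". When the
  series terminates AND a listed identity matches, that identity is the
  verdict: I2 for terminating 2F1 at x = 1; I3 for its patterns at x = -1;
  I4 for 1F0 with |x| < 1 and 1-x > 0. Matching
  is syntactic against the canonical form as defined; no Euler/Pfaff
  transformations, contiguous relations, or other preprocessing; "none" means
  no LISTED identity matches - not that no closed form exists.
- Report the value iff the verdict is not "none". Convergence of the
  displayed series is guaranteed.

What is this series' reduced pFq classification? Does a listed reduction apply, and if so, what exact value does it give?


x = \frac{1}{2} here; the reduced form reads 1F0, upper {-3}, lower {-}, C = 2. Verdict: the I4 binomial reduction matches (the 1F0 binomial series: exponent 3, x = \frac{1}{2}). Exact value: \frac{1}{4}.

Key observation: with t_0 = 2, (1)_k (C = 2, x = 1/2) is k! itself.
Consecutive-term ratio: r(k) = \frac{1}{2} * (k-3) / [(k+1)] - rational; roots negated = parameters, x = \frac{1}{2}, C = 2.


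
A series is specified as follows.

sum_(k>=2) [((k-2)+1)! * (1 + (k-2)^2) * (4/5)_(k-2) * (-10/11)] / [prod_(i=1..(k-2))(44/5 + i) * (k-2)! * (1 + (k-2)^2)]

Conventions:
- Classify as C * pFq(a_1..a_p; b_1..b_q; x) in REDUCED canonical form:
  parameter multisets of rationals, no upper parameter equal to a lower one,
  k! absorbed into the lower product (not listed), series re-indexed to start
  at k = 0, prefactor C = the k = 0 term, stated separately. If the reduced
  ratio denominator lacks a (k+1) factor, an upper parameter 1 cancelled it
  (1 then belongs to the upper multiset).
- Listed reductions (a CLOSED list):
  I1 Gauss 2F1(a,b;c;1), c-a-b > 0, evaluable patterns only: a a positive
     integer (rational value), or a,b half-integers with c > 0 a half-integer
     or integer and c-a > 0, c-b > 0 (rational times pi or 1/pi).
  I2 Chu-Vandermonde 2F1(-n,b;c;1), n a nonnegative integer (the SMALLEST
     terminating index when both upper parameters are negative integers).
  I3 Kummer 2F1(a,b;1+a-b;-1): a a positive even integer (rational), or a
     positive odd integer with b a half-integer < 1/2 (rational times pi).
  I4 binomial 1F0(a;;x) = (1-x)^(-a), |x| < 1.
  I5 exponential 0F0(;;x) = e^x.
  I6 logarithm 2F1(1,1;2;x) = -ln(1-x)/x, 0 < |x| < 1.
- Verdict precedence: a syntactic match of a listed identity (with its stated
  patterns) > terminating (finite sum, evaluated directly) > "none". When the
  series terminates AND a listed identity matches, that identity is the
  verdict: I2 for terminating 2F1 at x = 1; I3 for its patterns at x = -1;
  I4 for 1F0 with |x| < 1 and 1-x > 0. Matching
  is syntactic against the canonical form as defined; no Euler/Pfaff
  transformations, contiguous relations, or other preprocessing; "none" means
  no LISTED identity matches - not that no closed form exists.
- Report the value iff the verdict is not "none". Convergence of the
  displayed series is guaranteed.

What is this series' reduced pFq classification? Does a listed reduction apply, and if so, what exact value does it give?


The tell: t_0 being -10/11, the factor k^2 + 1 cancels (top and bottom), leaving C = -10/11.
Step ratio: r(k) = 1 * (k+4/5) (k+2) / [(k+49/5) (k+1)] - poly over poly, x = 1 from leading terms; C = -10/11 at k = 0.

The series (x = 1) is 2F1: upper {4/5, 2}, lower {49/5}, prefactor -10/11. Verdict: Gauss's theorem (I1) applies (x = 1: the Gamma ratio telescopes since c-a-b = 7 > 0 and a = 2 in Z>0). Hence: -39/35.


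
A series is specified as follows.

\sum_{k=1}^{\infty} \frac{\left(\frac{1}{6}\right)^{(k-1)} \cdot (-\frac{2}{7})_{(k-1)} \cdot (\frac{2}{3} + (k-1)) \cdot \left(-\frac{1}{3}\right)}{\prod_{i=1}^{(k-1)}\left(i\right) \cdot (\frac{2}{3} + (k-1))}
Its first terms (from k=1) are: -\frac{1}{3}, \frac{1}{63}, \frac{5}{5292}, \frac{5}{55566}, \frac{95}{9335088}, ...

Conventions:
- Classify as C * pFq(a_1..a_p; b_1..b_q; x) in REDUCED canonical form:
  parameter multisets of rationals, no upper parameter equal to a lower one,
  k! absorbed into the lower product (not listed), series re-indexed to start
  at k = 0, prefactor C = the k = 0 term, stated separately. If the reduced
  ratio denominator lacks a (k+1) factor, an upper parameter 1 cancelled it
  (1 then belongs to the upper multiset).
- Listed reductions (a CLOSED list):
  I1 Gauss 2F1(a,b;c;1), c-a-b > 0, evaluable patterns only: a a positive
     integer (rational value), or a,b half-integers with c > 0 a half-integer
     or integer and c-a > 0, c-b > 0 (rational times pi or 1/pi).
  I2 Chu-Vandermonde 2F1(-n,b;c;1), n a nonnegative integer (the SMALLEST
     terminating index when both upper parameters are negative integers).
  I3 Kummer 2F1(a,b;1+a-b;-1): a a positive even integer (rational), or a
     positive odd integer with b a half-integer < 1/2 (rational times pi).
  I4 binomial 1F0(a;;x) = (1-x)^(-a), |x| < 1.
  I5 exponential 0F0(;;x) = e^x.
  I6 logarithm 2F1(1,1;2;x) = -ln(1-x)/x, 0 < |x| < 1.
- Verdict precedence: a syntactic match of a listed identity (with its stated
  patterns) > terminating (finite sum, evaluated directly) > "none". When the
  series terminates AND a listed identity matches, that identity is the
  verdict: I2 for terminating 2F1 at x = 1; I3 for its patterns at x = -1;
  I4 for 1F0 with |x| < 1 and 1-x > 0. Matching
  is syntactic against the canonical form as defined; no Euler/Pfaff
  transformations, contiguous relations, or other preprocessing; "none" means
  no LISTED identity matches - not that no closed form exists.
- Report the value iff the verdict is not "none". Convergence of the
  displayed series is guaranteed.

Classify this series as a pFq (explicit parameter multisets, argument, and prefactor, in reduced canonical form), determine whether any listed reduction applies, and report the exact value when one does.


This is -\frac{1}{3} * 1F0(-\frac{2}{7}; -; \frac{1}{6}) in reduced canonical form. Verdict at x = \frac{1}{6}: binomial (I4) matches (the 1F0 binomial series: exponent 2/7, x = \frac{1}{6}). Its exact value is \left(-\frac{1}{3}\right) \cdot \left(\frac{5}{6}\right)^{\frac{2}{7}}.

Key observation: t_0 = -\frac{1}{3} here, and the product of the first k integers (C = -1/3, x = 1/6) is k!.
Consecutive-term ratio: r(k) = \frac{1}{6} * (k-\frac{2}{7}) / [(k+1)] ; factor over Q: parameters, x = \frac{1}{6}, and C = -\frac{1}{3}.


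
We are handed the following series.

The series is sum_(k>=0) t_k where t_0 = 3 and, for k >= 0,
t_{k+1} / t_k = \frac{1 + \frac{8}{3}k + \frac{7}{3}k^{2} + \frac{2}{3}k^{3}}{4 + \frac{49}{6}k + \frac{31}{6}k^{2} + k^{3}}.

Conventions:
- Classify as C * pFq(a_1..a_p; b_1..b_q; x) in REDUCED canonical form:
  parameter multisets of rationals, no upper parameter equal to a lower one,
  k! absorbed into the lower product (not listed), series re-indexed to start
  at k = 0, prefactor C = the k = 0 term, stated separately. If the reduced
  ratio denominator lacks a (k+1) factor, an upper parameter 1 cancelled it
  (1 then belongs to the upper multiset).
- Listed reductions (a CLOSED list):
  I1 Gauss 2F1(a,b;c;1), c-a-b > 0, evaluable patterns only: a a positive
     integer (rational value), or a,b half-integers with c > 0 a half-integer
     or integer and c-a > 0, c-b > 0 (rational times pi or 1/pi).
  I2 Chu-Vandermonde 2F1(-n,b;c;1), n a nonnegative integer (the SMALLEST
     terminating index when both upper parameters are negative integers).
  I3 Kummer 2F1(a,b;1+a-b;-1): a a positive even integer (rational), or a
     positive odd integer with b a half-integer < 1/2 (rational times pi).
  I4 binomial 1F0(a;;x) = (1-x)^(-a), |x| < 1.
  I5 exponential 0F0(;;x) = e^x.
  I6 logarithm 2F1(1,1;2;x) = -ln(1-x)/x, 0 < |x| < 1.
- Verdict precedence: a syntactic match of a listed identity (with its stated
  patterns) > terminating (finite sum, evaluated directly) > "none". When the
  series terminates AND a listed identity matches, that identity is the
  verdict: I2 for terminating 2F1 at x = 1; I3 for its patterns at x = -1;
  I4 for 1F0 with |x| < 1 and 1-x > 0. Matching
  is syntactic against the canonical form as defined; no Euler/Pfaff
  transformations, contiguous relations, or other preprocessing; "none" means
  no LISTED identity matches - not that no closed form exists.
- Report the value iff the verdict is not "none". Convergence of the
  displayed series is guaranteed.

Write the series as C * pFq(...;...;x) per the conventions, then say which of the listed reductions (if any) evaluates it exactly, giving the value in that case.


Canonical form: C = 3 times 2F1 with upper {1, 1}, lower {\frac{8}{3}}, x = \frac{2}{3}. Verdict: none - this 2F1 at x = \frac{2}{3} matches no listed pattern, and upper {1, 1} holds no stopper.

Structural cue: from the first term 3: the expanded ratio factors over Q; prefactor 3, roots give parameters.
Term ratio: r(k) = \frac{2}{3} * (k+1) (k+1) / [(k+\frac{8}{3}) (k+1)] - rational in k. x = \frac{2}{3}; t_0 = 3; negate the roots.


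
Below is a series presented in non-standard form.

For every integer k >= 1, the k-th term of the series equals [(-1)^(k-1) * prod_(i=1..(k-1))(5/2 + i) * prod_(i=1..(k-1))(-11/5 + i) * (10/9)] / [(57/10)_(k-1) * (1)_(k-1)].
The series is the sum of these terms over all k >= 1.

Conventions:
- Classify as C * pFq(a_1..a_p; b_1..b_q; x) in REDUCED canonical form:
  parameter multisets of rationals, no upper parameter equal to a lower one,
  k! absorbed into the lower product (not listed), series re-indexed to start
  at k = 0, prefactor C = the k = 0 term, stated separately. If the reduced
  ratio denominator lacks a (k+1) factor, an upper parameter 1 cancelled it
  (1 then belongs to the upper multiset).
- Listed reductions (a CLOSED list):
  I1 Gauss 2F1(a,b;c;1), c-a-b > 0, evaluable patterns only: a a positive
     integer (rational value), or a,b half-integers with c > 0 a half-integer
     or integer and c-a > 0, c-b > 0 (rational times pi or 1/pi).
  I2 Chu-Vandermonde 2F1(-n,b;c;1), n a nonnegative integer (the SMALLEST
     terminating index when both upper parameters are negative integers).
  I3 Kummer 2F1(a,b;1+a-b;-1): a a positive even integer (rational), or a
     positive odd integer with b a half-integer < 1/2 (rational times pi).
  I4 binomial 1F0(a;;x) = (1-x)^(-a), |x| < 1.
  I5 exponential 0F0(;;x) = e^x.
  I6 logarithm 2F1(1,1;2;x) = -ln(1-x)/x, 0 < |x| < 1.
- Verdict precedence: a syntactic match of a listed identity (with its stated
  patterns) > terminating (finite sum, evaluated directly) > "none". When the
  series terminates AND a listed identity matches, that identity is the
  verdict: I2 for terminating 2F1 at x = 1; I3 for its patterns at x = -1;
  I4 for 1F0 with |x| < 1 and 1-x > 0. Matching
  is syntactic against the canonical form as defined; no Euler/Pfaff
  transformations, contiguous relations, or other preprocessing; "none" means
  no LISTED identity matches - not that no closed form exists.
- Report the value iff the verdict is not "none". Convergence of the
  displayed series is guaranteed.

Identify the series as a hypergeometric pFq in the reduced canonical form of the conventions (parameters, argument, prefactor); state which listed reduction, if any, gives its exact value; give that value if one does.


Reduced: x = -1, 2F1, upper = {-6/5, 7/2}, lower = {57/10}, C = 10/9. Verdict: none. Every listed pattern misses the 2F1 form at -1, upper {-6/5, 7/2}.

First insight: t_0 = 10/9 here, and the running product (prefactor 10/9) telescopes to a rising factorial.
Step ratio: r(k) = (-1) * (k-6/5) (k+7/2) / [(k+57/10) (k+1)] ; factor over Q: parameters, x = (-1), and C = 10/9.


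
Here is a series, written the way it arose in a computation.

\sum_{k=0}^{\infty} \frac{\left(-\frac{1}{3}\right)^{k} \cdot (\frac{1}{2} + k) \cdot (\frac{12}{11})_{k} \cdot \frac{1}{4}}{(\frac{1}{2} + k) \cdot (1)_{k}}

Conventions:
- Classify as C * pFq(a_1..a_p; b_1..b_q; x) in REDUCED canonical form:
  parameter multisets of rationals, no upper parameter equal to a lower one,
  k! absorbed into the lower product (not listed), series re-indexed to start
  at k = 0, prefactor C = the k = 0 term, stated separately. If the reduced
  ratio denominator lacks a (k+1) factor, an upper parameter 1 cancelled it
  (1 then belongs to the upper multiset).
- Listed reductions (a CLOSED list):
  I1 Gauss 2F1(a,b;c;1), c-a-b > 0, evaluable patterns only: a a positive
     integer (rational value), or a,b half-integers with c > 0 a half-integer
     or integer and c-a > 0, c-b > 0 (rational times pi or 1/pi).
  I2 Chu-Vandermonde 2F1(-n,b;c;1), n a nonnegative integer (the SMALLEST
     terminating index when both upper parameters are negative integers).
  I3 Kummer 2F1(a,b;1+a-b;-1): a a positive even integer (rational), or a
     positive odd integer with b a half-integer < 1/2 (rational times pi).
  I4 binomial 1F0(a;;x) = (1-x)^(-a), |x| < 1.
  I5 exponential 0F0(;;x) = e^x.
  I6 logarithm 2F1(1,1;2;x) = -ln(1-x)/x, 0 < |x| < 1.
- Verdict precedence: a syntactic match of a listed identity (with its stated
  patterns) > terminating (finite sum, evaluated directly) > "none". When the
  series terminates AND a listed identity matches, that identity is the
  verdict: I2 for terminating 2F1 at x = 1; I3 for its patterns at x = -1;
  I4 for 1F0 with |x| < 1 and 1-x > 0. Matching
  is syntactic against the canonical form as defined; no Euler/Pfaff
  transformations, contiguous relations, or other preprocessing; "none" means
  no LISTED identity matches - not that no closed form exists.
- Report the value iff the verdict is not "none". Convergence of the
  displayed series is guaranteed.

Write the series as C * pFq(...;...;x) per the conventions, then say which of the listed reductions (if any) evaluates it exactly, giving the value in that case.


The series (x = -\frac{1}{3}) is 1F0: upper {\frac{12}{11}}, lower {-}, prefactor \frac{1}{4}. Verdict: the I4 binomial reduction matches (the 1F0 binomial series: exponent -12/11, x = -\frac{1}{3}). Its exact value is \frac{1}{4} \cdot \left(\frac{4}{3}\right)^{-\frac{12}{11}}.

First insight: x = -\frac{1}{3} and the factor k + 1/2 cancels (top and bottom), leaving C = 1/4.
Ratio: r(k) = -\frac{1}{3} * (k+\frac{12}{11}) / [(k+1)] - rational in k, leading ratio -\frac{1}{3}; with t_0 = \frac{1}{4}, classification follows.


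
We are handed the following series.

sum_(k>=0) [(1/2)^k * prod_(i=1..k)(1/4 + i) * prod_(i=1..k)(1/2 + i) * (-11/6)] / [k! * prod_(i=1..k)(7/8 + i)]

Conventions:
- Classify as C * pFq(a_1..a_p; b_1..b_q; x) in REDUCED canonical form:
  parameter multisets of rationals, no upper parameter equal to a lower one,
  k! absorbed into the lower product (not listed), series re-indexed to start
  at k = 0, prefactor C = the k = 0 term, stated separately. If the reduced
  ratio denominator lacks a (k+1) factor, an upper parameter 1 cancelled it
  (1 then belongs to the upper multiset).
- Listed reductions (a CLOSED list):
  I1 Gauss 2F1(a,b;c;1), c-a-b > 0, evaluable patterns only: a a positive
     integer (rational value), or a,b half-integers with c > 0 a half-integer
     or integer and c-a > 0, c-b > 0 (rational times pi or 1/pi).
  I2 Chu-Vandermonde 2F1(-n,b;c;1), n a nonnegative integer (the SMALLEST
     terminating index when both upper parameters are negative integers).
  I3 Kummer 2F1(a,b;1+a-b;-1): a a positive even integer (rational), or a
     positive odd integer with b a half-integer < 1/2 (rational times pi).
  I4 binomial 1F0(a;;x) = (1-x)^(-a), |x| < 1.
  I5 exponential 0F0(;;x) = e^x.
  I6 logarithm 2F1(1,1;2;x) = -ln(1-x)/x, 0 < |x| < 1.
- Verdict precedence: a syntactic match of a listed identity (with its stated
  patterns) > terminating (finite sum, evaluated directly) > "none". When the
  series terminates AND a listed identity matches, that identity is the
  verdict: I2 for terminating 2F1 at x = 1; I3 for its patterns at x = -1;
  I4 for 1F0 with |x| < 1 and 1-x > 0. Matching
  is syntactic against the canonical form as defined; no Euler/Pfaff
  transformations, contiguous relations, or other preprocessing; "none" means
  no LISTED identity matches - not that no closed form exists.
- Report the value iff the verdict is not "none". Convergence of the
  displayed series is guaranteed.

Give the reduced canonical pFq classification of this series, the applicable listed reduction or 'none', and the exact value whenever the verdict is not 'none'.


Canonical form: C = -11/6 times 2F1 with upper {5/4, 3/2}, lower {15/8}, x = 1/2. Verdict: no listed reduction: x = 1/2 and upper {5/4, 3/2} fail every I1-I6 pattern.

Structural cue: x = (1/2) and the lower running product (C = -11/6) is a rising factorial.
Ratio: r(k) = (1/2) * (k+5/4) (k+3/2) / [(k+15/8) (k+1)] - rational; roots negated = parameters, x = (1/2), C = -11/6.


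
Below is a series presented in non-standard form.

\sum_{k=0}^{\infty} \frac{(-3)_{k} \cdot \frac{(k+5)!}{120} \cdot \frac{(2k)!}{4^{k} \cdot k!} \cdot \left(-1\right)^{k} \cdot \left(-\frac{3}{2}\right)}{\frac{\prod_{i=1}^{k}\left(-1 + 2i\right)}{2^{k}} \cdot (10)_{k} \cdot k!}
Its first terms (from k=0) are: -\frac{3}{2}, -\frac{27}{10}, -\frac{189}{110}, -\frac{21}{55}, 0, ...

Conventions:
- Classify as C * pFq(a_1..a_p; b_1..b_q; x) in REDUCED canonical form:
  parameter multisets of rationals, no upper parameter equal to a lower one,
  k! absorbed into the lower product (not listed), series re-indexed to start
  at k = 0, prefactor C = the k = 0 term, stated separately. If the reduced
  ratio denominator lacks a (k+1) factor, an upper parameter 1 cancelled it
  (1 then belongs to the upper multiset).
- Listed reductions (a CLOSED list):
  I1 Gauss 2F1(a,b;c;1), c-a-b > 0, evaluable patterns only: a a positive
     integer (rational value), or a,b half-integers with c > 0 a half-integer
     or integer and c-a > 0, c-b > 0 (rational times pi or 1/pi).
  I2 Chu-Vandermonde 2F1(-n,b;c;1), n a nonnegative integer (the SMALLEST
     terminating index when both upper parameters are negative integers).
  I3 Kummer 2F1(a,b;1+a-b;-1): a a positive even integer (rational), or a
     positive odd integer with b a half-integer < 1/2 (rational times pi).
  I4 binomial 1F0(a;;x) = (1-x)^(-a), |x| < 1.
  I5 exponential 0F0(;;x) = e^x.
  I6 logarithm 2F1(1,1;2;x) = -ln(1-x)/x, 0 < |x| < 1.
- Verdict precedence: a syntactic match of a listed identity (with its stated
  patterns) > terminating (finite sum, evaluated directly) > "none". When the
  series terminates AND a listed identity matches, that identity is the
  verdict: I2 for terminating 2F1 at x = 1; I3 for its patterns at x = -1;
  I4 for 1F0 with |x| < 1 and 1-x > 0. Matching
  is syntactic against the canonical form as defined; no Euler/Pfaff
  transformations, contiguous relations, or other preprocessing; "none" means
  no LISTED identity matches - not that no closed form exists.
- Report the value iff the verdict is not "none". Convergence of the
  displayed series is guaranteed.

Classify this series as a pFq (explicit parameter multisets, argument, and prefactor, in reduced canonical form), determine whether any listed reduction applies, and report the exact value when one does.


Reduced: x = -1, 2F1, upper = {-3, 6}, lower = {10}, C = -\frac{3}{2}. Verdict: Kummer's theorem (I3) fires (x = -1; c = 10 equals 1+a-b for upper {-3, 6}: listed pattern). Value: -\frac{63}{10}.

Key step: with t_0 = -\frac{3}{2}, the parameter 1/2 appears in both the upper and lower lists and cancels.
Consecutive-term ratio: r(k) = -1 * (k-3) (k+6) / [(k+10) (k+1)] - rational in k. x = -1; t_0 = -\frac{3}{2}; negate the roots.


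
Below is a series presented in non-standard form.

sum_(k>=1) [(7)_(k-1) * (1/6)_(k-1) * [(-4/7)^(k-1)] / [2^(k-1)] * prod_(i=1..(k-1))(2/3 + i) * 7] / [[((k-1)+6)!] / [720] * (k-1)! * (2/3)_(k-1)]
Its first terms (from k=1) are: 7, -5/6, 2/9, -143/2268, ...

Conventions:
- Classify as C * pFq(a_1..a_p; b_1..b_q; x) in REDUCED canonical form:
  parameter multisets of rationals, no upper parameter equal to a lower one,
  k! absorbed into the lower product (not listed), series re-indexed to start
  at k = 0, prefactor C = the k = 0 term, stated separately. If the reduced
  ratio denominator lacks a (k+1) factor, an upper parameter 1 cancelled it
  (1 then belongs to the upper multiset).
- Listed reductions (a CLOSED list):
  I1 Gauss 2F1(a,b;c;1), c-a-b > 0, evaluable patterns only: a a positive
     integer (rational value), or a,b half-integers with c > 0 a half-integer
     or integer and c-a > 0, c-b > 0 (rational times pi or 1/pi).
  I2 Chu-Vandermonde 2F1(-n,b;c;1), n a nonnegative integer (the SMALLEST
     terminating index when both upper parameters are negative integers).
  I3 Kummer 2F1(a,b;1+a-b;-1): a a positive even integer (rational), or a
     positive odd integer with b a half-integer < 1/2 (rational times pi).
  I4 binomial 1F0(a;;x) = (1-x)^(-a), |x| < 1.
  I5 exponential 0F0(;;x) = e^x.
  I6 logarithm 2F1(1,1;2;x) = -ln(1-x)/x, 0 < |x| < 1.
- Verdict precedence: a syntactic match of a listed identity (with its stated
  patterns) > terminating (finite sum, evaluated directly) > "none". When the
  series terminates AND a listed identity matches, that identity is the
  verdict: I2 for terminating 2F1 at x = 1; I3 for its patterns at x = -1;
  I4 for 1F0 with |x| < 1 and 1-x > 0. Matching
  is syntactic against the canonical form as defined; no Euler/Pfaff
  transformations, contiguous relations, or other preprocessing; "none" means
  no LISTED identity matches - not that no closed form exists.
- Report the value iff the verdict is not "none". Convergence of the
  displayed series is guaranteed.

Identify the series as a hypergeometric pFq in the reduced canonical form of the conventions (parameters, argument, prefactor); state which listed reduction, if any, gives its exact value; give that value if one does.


At argument -2/7: a 2F1 with upper {1/6, 5/3}, lower {2/3}, scaled by C = 7. Verdict: none. No listed pattern accepts 2F1(1/6, 5/3; 2/3; -2/7).

Key observation: from the first term 7: the denominator's factorial ratio (prefactor 7) is a lower Pochhammer.
Step ratio: r(k) = (-2/7) * (k+1/6) (k+5/3) / [(k+2/3) (k+1)] - rational in k. x = (-2/7); t_0 = 7; negate the roots.


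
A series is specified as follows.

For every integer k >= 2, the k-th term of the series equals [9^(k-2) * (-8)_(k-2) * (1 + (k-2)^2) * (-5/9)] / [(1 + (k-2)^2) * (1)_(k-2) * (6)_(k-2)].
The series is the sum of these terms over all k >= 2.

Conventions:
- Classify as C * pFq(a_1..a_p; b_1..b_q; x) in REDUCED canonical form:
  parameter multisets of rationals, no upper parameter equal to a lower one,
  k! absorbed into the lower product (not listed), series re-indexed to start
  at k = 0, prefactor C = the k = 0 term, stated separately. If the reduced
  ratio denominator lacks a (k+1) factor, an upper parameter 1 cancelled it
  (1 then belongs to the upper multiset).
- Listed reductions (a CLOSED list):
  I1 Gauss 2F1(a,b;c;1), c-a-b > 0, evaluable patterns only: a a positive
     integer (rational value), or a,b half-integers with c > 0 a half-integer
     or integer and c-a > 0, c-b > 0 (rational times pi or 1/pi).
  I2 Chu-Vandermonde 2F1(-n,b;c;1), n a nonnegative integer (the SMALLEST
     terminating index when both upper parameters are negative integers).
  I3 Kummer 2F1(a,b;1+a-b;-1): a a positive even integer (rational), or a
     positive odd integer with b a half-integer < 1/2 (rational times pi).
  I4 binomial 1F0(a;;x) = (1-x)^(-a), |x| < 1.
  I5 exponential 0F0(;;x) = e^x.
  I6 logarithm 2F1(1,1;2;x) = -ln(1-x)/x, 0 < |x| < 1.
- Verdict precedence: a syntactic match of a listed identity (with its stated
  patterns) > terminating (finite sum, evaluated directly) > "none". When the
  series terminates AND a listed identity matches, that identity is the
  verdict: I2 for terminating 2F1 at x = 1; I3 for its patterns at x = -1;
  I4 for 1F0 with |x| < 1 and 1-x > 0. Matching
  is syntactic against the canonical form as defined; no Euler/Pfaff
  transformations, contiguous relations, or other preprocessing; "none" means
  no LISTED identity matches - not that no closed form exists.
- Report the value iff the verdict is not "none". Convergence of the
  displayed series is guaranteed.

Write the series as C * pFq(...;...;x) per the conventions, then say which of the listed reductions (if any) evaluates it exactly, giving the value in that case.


The series (x = 9) is 1F1: upper {-8}, lower {6}, prefactor -5/9. Verdict: terminating. With -8 upstairs the series is a 9-term polynomial sum; evaluated term by term. Hence: -1769/1153152.

The tell: t_0 = -5/9 here, and (1)_k (C = -5/9) is k! itself.
Adjacent-term ratio: r(k) = 9 * (k-8) / [(k+6) (k+1)] ; factor over Q: parameters, x = 9, and C = -5/9.
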